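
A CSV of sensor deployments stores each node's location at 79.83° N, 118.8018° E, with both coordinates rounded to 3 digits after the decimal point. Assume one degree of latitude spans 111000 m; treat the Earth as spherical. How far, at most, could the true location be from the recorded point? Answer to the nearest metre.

Rounding to 3 decimal places leaves each coordinate within ±0.0005° of the true value.
North–south component: 0.0005° × 111000 = 55.5 m.
East–west component at 79.83°: 0.0005° × 111000 × cos 79.83° ≈ 0.0005 × 19599.2 ≈ 9.7996 m.
Combining orthogonally: (55.5² + 9.7996²)^½ ≈ 56.3585 m.

56 metres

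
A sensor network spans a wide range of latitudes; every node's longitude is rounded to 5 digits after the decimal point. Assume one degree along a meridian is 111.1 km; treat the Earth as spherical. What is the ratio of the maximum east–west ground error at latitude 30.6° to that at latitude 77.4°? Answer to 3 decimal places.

Rounding to 5 decimal places leaves the longitude within ±5e-06° of the true value.
At 30.6°: 5e-06° × 111100 × cos 30.6° = 5e-06 × 111100 × 0.8607 ≈ 0.47814 m.
Error at 77.4° = 5e-06° × 111100 × cos 77.4° ≈ 0.5555 × 0.2181 = 0.12118 m.
Ratio: 0.47814 / 0.12118 = cos 30.6° / cos 77.4° ≈ 3.9458.

3.946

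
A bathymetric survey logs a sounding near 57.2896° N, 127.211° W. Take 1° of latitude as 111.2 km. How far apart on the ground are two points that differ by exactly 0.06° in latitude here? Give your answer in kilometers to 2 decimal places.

6.67 kilometers

0.06° × 111200 m/° = 6672 m.
That is 6672 m = 6.672 km.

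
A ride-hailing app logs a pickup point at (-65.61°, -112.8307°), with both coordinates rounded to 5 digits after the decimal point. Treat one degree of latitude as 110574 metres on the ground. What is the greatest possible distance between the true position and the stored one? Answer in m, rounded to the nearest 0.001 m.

Rounding to 5 decimal places leaves each coordinate within ±5e-06° of the true value.
N–S: 5e-06° × 110574 m/° = 0.55287 m.
E–W at 65.61°: 5e-06° × 110574 × cos 65.61° = 5e-06 × 110574 × 0.4129 ≈ 0.228305 m.
The two errors are perpendicular, so the maximum displacement is √(0.55287² + 0.228305²) ≈ 0.598154 m.

0.598 m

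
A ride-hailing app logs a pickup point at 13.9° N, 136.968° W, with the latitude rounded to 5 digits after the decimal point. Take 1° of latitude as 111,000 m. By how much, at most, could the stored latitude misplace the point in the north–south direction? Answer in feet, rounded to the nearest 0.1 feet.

Rounding to 5 decimal places leaves the latitude within ±5e-06° of the true value.
So the N–S error is at most 5e-06 × 111000 = 0.555 m.
In feet: 0.555 m ÷ 0.3048 ≈ 1.8209 ft.

1.8 feet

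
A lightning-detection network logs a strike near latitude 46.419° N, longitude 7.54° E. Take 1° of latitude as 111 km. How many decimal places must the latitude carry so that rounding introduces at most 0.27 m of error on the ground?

6

One degree of latitude covers 111000 m.
N decimal places → at most half a unit in the last place, 0.5 × 10⁻ᴺ° = 111000/2 × 10⁻ᴺ m.
Setting 55500 × 10⁻ᴺ ≤ 0.27 gives 10ᴺ ≥ 2.056e+05, i.e. N ≥ 5.31.
So 6 decimal places suffice (0.0555 m); 5 would allow up to 0.555 m.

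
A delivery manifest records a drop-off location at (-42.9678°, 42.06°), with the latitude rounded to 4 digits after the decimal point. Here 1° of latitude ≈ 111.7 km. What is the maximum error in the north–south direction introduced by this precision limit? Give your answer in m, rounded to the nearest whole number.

6 m

Rounding to 4 decimal places leaves the latitude within ±5e-05° of the true value.
So the N–S error is at most 5e-05 × 111700 = 5.585 m.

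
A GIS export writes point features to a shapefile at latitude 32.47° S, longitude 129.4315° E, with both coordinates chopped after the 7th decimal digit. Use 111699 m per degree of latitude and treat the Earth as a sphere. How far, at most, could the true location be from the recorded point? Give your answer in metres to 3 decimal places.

0.015 metres

Truncating at 7 decimal places can drop up to a full unit in the last place, so each coordinate may be off by as much as 1e-07°.
North–south component: 1e-07° × 111699 = 0.0111699 m.
East–west component at 32.47°: 1e-07° × 111699 × cos 32.47° ≈ 1e-07 × 94237.4 ≈ 0.00942374 m.
The two errors are perpendicular, so the maximum displacement is √(0.0111699² + 0.00942374²) ≈ 0.0146142 m.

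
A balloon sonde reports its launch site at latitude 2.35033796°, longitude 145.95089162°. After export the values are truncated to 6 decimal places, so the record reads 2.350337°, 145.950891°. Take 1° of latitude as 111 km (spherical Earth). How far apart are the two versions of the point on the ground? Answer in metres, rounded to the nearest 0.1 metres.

0.1 metres

The latitude changed by +0.00000096° and the longitude by +0.00000062°.
N–S: 0.00000096° × 111000 m/° = 0.10656 m.
East–west at this latitude: 0.00000062° × 111000 × cos 2.35034° ≈ 0.00000062 × 110907 = 0.0687621 m.
Distance: √(0.10656² + 0.0687621²) ≈ 0.12682 m.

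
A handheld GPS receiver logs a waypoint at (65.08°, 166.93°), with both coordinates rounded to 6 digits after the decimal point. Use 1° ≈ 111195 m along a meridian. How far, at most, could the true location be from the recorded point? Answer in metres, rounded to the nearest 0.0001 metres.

0.0603 metres

Rounding to 6 decimal places leaves each coordinate within ±5e-07° of the true value.
Latitude error → 5e-07 × 111195 = 0.0555975 m along the meridian.
East–west component at 65.08°: 5e-07° × 111195 × cos 65.08° ≈ 5e-07 × 46852.3 ≈ 0.0234261 m.
The two errors are perpendicular, so the maximum displacement is √(0.0555975² + 0.0234261²) ≈ 0.0603313 m.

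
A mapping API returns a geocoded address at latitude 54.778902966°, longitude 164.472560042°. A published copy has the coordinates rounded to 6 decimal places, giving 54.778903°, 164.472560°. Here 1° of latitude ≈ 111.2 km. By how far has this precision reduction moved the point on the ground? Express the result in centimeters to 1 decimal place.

0.5 centimeters

The latitude changed by -0.000000034° and the longitude by +0.000000042°.
N–S: -0.000000034° × 111200 m/° = -0.0037808 m.
East–west at this latitude: 0.000000042° × 111200 × cos 54.7789° ≈ 0.000000042 × 64132.7 = 0.00269358 m.
Distance: √(0.0037808² + 0.00269358²) ≈ 0.00464218 m.
That is 0.00464218 m = 0.46422 cm.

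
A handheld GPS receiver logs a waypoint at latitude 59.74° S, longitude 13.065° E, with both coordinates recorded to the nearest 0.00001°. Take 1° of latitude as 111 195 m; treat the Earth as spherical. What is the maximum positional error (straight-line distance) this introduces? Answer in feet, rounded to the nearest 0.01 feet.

2.04 feet

Rounding to 5 decimal places leaves each coordinate within ±5e-06° of the true value.
N–S: 5e-06° × 111195 m/° = 0.555975 m.
East–west component at 59.74°: 5e-06° × 111195 × cos 59.74° ≈ 5e-06 × 56033.9 ≈ 0.28017 m.
The two errors are perpendicular, so the maximum displacement is √(0.555975² + 0.28017²) ≈ 0.622578 m.
Converting: 0.622578 m × 3.2808 ft/m ≈ 2.0426 ft.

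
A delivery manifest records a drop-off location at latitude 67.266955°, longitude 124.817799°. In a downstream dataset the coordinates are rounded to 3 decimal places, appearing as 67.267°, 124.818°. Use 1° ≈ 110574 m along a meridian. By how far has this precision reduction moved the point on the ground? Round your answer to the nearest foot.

The latitude changed by -0.000045° and the longitude by -0.000201°.
N–S: -0.000045° × 110574 m/° = -4.97583 m.
East–west at this latitude: -0.000201° × 110574 × cos 67.267° ≈ -0.000201 × 42729.9 = -8.58871 m.
Combined displacement = (4.97583² + 8.58871²)^½ ≈ 9.92597 m.
Converting: 9.92597 m × 3.2808 ft/m ≈ 32.566 ft.

33 feet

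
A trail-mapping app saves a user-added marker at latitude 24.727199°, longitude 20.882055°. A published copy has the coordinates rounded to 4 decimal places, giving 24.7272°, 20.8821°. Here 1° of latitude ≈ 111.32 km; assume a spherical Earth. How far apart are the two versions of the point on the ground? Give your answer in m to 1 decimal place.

4.6 m

The latitude changed by -0.000001° and the longitude by -0.000045°.
North–south shift: -0.000001 × 111320 = -0.11132 m.
East–west at this latitude: -0.000045° × 111320 × cos 24.7272° ≈ -0.000045 × 101113 = -4.55009 m.
Combined displacement = (0.11132² + 4.55009²)^½ ≈ 4.55145 m.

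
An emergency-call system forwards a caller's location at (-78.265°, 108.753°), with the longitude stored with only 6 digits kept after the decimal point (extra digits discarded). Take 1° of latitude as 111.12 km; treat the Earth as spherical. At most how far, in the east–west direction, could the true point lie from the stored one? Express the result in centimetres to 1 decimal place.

Truncating at 6 decimal places can drop up to a full unit in the last place, so the longitude may be off by as much as 1e-06°.
At latitude 78.265° a degree of longitude spans 111120 m × cos 78.265° = 111120 × 0.2034 ≈ 22600.2 m.
Maximum E–W displacement: 1e-06 × 22600.2 = 0.0226002 m.
That is 0.0226002 m = 2.26 cm.

2.3 centimetres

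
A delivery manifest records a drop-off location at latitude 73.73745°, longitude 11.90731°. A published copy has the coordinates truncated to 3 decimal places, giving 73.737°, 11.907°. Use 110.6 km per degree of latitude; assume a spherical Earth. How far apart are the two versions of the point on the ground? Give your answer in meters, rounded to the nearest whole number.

51 meters

The latitude changed by +0.00045° and the longitude by +0.00031°.
N–S: 0.00045° × 110600 m/° = 49.77 m.
East–west at this latitude: 0.00031° × 110600 × cos 73.737° ≈ 0.00031 × 30973.2 = 9.60169 m.
Distance: √(49.77² + 9.60169²) ≈ 50.6877 m.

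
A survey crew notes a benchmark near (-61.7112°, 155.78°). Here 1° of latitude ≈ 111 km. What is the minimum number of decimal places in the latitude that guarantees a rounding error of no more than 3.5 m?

5

One degree of latitude covers 111000 m.
N decimal places → at most half a unit in the last place, 0.5 × 10⁻ᴺ° = 111000/2 × 10⁻ᴺ m.
Setting 55500 × 10⁻ᴺ ≤ 3.5 gives 10ᴺ ≥ 1.586e+04, i.e. N ≥ 4.20.
At 4 places the error can reach 5.55 m, but 5 places keeps it to 0.555 m.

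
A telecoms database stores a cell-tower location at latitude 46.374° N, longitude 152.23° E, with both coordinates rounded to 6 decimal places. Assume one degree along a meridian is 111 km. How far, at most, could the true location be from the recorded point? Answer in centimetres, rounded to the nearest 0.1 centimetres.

6.7 centimetres

Rounding to 6 decimal places leaves each coordinate within ±5e-07° of the true value.
North–south component: 5e-07° × 111000 = 0.0555 m.
E–W at 46.374°: 5e-07° × 111000 × cos 46.374° = 5e-07 × 111000 × 0.6899 ≈ 0.0382921 m.
Combining orthogonally: (0.0555² + 0.0382921²)^½ ≈ 0.067428 m.
That is 0.067428 m = 6.7428 cm.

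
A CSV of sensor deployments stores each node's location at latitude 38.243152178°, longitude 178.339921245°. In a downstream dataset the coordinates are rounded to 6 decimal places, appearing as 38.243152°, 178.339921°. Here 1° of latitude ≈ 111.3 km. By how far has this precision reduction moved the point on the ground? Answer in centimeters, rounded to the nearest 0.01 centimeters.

2.92 centimeters

The latitude changed by +0.000000178° and the longitude by +0.000000245°.
N–S: 0.000000178° × 111300 m/° = 0.0198114 m.
East–west at this latitude: 0.000000245° × 111300 × cos 38.2432° ≈ 0.000000245 × 87414 = 0.0214164 m.
Hypotenuse of the two orthogonal shifts: √(0.0198114² + 0.0214164²) = 0.0291746 m.
That is 0.0291746 m = 2.9175 cm.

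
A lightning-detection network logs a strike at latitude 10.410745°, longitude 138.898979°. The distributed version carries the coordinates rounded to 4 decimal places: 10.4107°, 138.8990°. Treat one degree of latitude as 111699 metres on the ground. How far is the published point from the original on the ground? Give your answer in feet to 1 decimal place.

The latitude changed by +0.000045° and the longitude by -0.000021°.
North–south shift: 0.000045 × 111699 = 5.02646 m.
East–west at this latitude: -0.000021° × 111699 × cos 10.4107° ≈ -0.000021 × 109860 = -2.30706 m.
Combined displacement = (5.02646² + 2.30706²)^½ ≈ 5.53062 m.
In feet: 5.53062 m ÷ 0.3048 ≈ 18.145 ft.

18.1 feet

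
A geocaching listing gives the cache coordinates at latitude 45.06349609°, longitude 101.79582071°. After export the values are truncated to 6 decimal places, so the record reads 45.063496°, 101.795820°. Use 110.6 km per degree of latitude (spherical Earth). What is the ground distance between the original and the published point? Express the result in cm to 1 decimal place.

5.6 cm

The latitude changed by +0.00000009° and the longitude by +0.00000071°.
N–S: 0.00000009° × 110600 m/° = 0.009954 m.
E–W at 45.0635°: 0.00000071° × 110600 × cos 45.0635° = 0.00000071 × 110600 × 0.7063 ≈ 0.0554647 m.
Combined displacement = (0.009954² + 0.0554647²)^½ ≈ 0.0563508 m.
That is 0.0563508 m = 5.6351 cm.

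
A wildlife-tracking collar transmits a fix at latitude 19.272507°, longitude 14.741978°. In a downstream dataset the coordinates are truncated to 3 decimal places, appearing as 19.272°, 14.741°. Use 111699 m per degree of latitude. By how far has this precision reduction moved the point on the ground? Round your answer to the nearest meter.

Δlat = 19.272507 − 19.272 = +0.000507°; Δlon = 14.741978 − 14.741 = +0.000978°.
N–S: 0.000507° × 111699 m/° = 56.6314 m.
East–west at this latitude: 0.000978° × 111699 × cos 19.272° ≈ 0.000978 × 105440 = 103.12 m.
Distance: √(56.6314² + 103.12²) ≈ 117.647 m.

118 meters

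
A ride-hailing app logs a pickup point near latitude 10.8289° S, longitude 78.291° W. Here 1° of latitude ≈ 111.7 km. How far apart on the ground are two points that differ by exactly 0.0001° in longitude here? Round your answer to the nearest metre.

0.0001° of longitude at 10.8289° is 0.0001 × 111700 × cos 10.8289° ≈ 0.0001 × 109711 = 10.9711 m.

11 metres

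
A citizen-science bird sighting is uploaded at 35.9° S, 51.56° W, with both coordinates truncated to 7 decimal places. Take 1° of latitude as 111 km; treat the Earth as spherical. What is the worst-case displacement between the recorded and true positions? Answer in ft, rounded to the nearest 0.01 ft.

Truncating at 7 decimal places can drop up to a full unit in the last place, so each coordinate may be off by as much as 1e-07°.
Latitude error → 1e-07 × 111000 = 0.0111 m along the meridian.
East–west component at 35.9°: 1e-07° × 111000 × cos 35.9° ≈ 1e-07 × 89914.6 ≈ 0.00899146 m.
Worst case both components are at the extreme and orthogonal: √(0.0111² + 0.00899146²) ≈ 0.0142848 m.
In feet: 0.0142848 m ÷ 0.3048 ≈ 0.046866 ft.

0.05 ft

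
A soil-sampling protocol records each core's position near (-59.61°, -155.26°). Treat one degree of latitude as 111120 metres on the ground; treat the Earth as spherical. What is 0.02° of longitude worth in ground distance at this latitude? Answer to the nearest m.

1124 m

At 59.61° a degree of longitude is 111120 × cos 59.61° ≈ 56213.7 m, so 0.02° corresponds to 1124.27 m.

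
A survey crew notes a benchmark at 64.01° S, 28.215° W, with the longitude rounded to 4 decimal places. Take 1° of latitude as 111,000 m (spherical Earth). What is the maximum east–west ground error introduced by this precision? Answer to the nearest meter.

2 meters

Rounding to 4 decimal places leaves the longitude within ±5e-05° of the true value.
One degree of longitude at 64.01° is 111000 × cos 64.01° ≈ 111000 × 0.4382 = 48641.8 m.
So at most 5e-05° × 48641.8 ≈ 2.43209 m east–west.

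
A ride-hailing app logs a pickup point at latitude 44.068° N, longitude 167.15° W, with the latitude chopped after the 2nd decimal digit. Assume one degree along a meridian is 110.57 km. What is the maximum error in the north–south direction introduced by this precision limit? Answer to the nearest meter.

1106 meters

Truncating at 2 decimal places can drop up to a full unit in the last place, so the latitude may be off by as much as 0.01°.
So the N–S error is at most 0.01 × 110570 = 1105.7 m.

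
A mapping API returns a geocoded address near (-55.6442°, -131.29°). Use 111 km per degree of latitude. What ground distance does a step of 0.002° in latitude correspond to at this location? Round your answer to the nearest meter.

222 meters

Along a meridian 0.002° is 0.002 × 111000 = 222 m.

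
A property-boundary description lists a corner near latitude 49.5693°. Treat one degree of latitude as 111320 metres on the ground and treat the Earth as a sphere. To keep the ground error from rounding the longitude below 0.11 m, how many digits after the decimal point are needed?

At 49.5693° one degree of longitude covers 111320 × cos 49.5693° ≈ 111320 × 0.6485 ≈ 72194.1 m.
N decimal places → at most half a unit in the last place, 0.5 × 10⁻ᴺ° = 72194.1/2 × 10⁻ᴺ m.
Setting 36097.1 × 10⁻ᴺ ≤ 0.11 gives 10ᴺ ≥ 3.282e+05, i.e. N ≥ 5.52.
So 6 decimal places suffice (0.0361 m); 5 would allow up to 0.361 m.

6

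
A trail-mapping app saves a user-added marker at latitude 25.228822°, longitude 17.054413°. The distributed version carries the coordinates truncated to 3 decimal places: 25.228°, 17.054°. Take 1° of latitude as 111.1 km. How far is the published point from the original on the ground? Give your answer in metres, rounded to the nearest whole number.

100 metres

Δlat = 25.228822 − 25.228 = +0.000822°; Δlon = 17.054413 − 17.054 = +0.000413°.
N–S: 0.000822° × 111100 m/° = 91.3242 m.
E–W at 25.228°: 0.000413° × 111100 × cos 25.228° = 0.000413 × 111100 × 0.9046 ≈ 41.5078 m.
Distance: √(91.3242² + 41.5078²) ≈ 100.315 m.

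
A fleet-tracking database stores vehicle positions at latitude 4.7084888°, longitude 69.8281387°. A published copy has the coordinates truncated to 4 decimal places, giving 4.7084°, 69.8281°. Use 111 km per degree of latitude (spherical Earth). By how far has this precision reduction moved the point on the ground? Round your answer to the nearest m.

11 m

Δlat = 4.7084888 − 4.7084 = +0.0000888°; Δlon = 69.8281387 − 69.8281 = +0.0000387°.
N–S: 0.0000888° × 111000 m/° = 9.8568 m.
E–W at 4.7084°: 0.0000387° × 111000 × cos 4.7084° = 0.0000387 × 111000 × 0.9966 ≈ 4.2812 m.
Hypotenuse of the two orthogonal shifts: √(9.8568² + 4.2812²) = 10.7464 m.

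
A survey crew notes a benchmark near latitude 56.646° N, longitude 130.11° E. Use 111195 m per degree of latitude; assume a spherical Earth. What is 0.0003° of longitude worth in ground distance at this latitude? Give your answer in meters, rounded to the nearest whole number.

18 meters

One degree of longitude here spans 111195 × cos 56.646° = 111195 × 0.5498 ≈ 61136.2 m; 0.0003° of that is 18.3408 m.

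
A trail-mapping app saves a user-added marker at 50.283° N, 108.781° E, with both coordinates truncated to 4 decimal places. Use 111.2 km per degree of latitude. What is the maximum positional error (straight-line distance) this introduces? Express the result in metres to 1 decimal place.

Truncating at 4 decimal places can drop up to a full unit in the last place, so each coordinate may be off by as much as 0.0001°.
Latitude error → 0.0001 × 111200 = 11.12 m along the meridian.
Longitude error → 0.0001 × 111200 × cos 50.283° = 0.0001 × 111200 × 0.6390 ≈ 7.10564 m.
Worst case both components are at the extreme and orthogonal: √(11.12² + 7.10564²) ≈ 13.1964 m.

13.2 metres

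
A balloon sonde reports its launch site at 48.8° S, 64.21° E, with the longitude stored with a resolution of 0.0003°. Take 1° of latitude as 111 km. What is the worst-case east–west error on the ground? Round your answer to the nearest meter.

With a 0.0003° grid the true value lies within half a step, ±0.0003°/2 = ±0.00015°, of the stored one.
One degree of longitude at 48.8° is 111000 × cos 48.8° ≈ 111000 × 0.6587 = 73114.5 m.
East–west error: 0.00015° × 73114.5 m/° ≈ 10.9672 m.

11 meters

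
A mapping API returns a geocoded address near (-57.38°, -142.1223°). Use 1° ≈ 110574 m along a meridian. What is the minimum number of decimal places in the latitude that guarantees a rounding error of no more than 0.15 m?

One degree of latitude covers 110574 m.
N decimal places → at most half a unit in the last place, 0.5 × 10⁻ᴺ° = 110574/2 × 10⁻ᴺ m.
Setting 55287 × 10⁻ᴺ ≤ 0.15 gives 10ᴺ ≥ 3.686e+05, i.e. N ≥ 5.57.
At 5 places the error can reach 0.553 m, but 6 places keeps it to 0.0553 m.

6 decimal places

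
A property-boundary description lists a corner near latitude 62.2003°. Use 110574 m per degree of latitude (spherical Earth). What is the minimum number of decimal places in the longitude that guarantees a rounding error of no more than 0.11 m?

At 62.2003° one degree of longitude covers 110574 × cos 62.2003° ≈ 110574 × 0.4664 ≈ 51569.7 m.
Rounding to N decimal places gives at most 0.5 × 10⁻ᴺ degrees of error, i.e. 0.5 × 10⁻ᴺ × 51569.7 m.
Need 0.5 × 51569.7 × 10⁻ᴺ ≤ 0.11 → 10⁻ᴺ ≤ 4.266e-06, so N ≥ 5.37.
At 5 places the error can reach 0.258 m, but 6 places keeps it to 0.0258 m.

6 decimal places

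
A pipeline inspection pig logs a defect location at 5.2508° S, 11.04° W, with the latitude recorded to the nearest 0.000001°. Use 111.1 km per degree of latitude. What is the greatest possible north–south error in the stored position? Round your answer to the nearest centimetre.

6 centimetres

Rounding to 6 decimal places leaves the latitude within ±5e-07° of the true value.
Along the meridian that is 5e-07° × 111100 m/° = 0.05555 m.
That is 0.05555 m = 5.555 cm.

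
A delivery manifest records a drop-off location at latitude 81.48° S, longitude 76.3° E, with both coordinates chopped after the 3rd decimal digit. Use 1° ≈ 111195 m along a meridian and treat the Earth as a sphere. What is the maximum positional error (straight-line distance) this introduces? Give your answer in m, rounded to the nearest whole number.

112 m

Truncating at 3 decimal places can drop up to a full unit in the last place, so each coordinate may be off by as much as 0.001°.
N–S: 0.001° × 111195 m/° = 111.195 m.
E–W at 81.48°: 0.001° × 111195 × cos 81.48° = 0.001 × 111195 × 0.1482 ≈ 16.4741 m.
Combining orthogonally: (111.195² + 16.4741²)^½ ≈ 112.409 m.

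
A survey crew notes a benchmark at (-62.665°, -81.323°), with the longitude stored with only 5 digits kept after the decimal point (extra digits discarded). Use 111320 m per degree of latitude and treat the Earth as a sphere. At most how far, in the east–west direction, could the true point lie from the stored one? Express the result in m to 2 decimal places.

Truncating at 5 decimal places can drop up to a full unit in the last place, so the longitude may be off by as much as 1e-05°.
At latitude 62.665° a degree of longitude spans 111320 m × cos 62.665° = 111320 × 0.4592 ≈ 51117.3 m.
East–west error: 1e-05° × 51117.3 m/° ≈ 0.511173 m.

0.51 m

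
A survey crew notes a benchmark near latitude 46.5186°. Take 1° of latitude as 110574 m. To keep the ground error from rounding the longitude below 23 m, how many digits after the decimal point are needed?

4 decimal places

At 46.5186° one degree of longitude covers 110574 × cos 46.5186° ≈ 110574 × 0.6881 ≈ 76088.1 m.
N decimal places → at most half a unit in the last place, 0.5 × 10⁻ᴺ° = 76088.1/2 × 10⁻ᴺ m.
Setting 38044 × 10⁻ᴺ ≤ 23 gives 10ᴺ ≥ 1654, i.e. N ≥ 3.22.
So 4 decimal places suffice (3.8 m); 3 would allow up to 38 m.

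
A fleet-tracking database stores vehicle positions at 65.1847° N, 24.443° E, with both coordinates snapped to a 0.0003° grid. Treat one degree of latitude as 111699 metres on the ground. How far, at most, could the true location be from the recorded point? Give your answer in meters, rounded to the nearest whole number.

18 meters

With a 0.0003° grid the true value lies within half a step, ±0.0003°/2 = ±0.00015°, of the stored one.
Latitude error → 0.00015 × 111699 = 16.7549 m along the meridian.
E–W at 65.1847°: 0.00015° × 111699 × cos 65.1847° = 0.00015 × 111699 × 0.4197 ≈ 7.03192 m.
Combining orthogonally: (16.7549² + 7.03192²)^½ ≈ 18.1707 m.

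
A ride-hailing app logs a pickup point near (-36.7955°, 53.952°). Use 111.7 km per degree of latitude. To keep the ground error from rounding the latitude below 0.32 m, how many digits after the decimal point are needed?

One degree of latitude covers 111700 m.
With N decimal places the half-ulp bound is 0.5·10⁻ᴺ°, or 0.5·10⁻ᴺ × 111700 m on the ground.
Setting 55850 × 10⁻ᴺ ≤ 0.32 gives 10ᴺ ≥ 1.745e+05, i.e. N ≥ 5.24.
At 5 places the error can reach 0.558 m, but 6 places keeps it to 0.0558 m.

6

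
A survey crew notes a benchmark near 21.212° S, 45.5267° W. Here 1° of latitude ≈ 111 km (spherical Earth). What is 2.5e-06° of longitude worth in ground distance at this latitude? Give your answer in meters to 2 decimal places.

One degree of longitude here spans 111000 × cos 21.212° = 111000 × 0.9322 ≈ 103480 m; 2.5e-06° of that is 0.258699 m.

0.26 meters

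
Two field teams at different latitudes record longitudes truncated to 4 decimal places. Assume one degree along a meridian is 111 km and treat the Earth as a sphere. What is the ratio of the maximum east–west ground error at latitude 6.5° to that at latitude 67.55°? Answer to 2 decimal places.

2.60

Truncating at 4 decimal places can drop up to a full unit in the last place, so the longitude may be off by as much as 0.0001°.
Error at 6.5° = 0.0001° × 111000 × cos 6.5° ≈ 11.1 × 0.9936 = 11.029 m.
At 67.55°: 0.0001° × 111000 × cos 67.55° = 0.0001 × 111000 × 0.3819 ≈ 4.2388 m.
Ratio: 11.029 / 4.2388 = cos 6.5° / cos 67.55° ≈ 2.6018.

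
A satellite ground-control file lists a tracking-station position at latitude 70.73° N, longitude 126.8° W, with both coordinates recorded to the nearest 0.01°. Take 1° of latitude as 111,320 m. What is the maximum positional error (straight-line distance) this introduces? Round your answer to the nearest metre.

Rounding to 2 decimal places leaves each coordinate within ±0.005° of the true value.
Latitude error → 0.005 × 111320 = 556.6 m along the meridian.
Longitude error → 0.005 × 111320 × cos 70.73° = 0.005 × 111320 × 0.3300 ≈ 183.689 m.
Worst case both components are at the extreme and orthogonal: √(556.6² + 183.689²) ≈ 586.127 m.

586 metres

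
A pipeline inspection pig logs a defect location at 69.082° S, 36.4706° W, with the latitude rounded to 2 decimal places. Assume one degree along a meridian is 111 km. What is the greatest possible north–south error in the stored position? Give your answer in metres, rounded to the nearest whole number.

Rounding to 2 decimal places leaves the latitude within ±0.005° of the true value.
So the N–S error is at most 0.005 × 111000 = 555 m.

555 metres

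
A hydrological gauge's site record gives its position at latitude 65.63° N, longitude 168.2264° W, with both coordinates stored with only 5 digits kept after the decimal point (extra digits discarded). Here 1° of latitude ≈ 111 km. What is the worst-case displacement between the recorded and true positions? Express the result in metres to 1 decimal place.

Truncating at 5 decimal places can drop up to a full unit in the last place, so each coordinate may be off by as much as 1e-05°.
N–S: 1e-05° × 111000 m/° = 1.11 m.
Longitude error → 1e-05 × 111000 × cos 65.63° = 1e-05 × 111000 × 0.4126 ≈ 0.458017 m.
Worst case both components are at the extreme and orthogonal: √(1.11² + 0.458017²) ≈ 1.20078 m.

1.2 metres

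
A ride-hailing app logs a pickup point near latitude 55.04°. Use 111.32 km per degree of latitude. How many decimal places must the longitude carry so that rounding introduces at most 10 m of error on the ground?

At 55.04° one degree of longitude covers 111320 × cos 55.04° ≈ 111320 × 0.5730 ≈ 63786.9 m.
N decimal places → at most half a unit in the last place, 0.5 × 10⁻ᴺ° = 63786.9/2 × 10⁻ᴺ m.
Setting 31893.4 × 10⁻ᴺ ≤ 10 gives 10ᴺ ≥ 3189, i.e. N ≥ 3.50.
So 4 decimal places suffice (3.19 m); 3 would allow up to 31.9 m.

4 decimal places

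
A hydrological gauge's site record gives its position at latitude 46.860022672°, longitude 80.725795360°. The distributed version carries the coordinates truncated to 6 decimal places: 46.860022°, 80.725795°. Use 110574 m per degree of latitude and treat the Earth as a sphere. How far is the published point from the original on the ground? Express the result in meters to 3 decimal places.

The latitude changed by +0.000000672° and the longitude by +0.000000360°.
North–south shift: 0.000000672 × 110574 = 0.0743057 m.
E–W at 46.86°: 0.000000360° × 110574 × cos 46.86° = 0.000000360 × 110574 × 0.6838 ≈ 0.0272191 m.
Hypotenuse of the two orthogonal shifts: √(0.0743057² + 0.0272191²) = 0.0791342 m.

0.079 meters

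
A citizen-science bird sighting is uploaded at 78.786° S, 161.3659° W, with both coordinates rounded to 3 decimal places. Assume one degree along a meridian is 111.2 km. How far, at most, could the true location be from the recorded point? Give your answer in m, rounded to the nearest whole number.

Rounding to 3 decimal places leaves each coordinate within ±0.0005° of the true value.
N–S: 0.0005° × 111200 m/° = 55.6 m.
E–W at 78.786°: 0.0005° × 111200 × cos 78.786° = 0.0005 × 111200 × 0.1945 ≈ 10.8128 m.
The two errors are perpendicular, so the maximum displacement is √(55.6² + 10.8128²) ≈ 56.6416 m.

57 m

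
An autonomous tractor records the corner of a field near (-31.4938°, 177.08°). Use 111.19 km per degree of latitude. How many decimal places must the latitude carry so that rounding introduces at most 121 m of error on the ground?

One degree of latitude covers 111190 m.
Rounding to N decimal places gives at most 0.5 × 10⁻ᴺ degrees of error, i.e. 0.5 × 10⁻ᴺ × 111190 m.
Setting 55595 × 10⁻ᴺ ≤ 121 gives 10ᴺ ≥ 459.5, i.e. N ≥ 2.66.
At 2 places the error can reach 556 m, but 3 places keeps it to 55.6 m.

3 decimal places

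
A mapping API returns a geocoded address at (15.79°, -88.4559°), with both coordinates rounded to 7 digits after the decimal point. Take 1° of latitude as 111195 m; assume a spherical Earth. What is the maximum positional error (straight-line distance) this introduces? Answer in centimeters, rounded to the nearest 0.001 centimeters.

0.772 centimeters

Rounding to 7 decimal places leaves each coordinate within ±5e-08° of the true value.
North–south component: 5e-08° × 111195 = 0.00555975 m.
Longitude error → 5e-08 × 111195 × cos 15.79° = 5e-08 × 111195 × 0.9623 ≈ 0.00534996 m.
The two errors are perpendicular, so the maximum displacement is √(0.00555975² + 0.00534996²) ≈ 0.00771575 m.
That is 0.00771575 m = 0.77158 cm.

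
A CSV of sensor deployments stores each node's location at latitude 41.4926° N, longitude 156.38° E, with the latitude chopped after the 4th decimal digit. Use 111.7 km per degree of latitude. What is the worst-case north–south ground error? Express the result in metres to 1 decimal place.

Truncating at 4 decimal places can drop up to a full unit in the last place, so the latitude may be off by as much as 0.0001°.
Along the meridian that is 0.0001° × 111700 m/° = 11.17 m.

11.2 metres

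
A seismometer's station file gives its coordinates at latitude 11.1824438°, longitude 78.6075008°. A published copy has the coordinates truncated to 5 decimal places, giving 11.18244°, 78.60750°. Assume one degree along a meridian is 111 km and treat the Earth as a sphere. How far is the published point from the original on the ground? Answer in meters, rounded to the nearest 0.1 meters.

The latitude changed by +0.0000038° and the longitude by +0.0000008°.
N–S: 0.0000038° × 111000 m/° = 0.4218 m.
East–west at this latitude: 0.0000008° × 111000 × cos 11.1824° ≈ 0.0000008 × 108893 = 0.0871141 m.
Hypotenuse of the two orthogonal shifts: √(0.4218² + 0.0871141²) = 0.430702 m.

0.4 meters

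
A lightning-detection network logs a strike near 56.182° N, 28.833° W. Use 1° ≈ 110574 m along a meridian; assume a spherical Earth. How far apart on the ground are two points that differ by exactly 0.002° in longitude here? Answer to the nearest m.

One degree of longitude here spans 110574 × cos 56.182° = 110574 × 0.5566 ≈ 61540.7 m; 0.002° of that is 123.081 m.

123 m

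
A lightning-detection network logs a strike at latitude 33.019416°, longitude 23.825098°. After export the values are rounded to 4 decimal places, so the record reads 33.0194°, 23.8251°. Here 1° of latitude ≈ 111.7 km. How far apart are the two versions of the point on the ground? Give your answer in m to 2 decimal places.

Δlat = 33.019416 − 33.0194 = +0.000016°; Δlon = 23.825098 − 23.8251 = -0.000002°.
North–south shift: 0.000016 × 111700 = 1.7872 m.
East–west at this latitude: -0.000002° × 111700 × cos 33.0194° ≈ -0.000002 × 93658.9 = -0.187318 m.
Combined displacement = (1.7872² + 0.187318²)^½ ≈ 1.79699 m.

1.80 m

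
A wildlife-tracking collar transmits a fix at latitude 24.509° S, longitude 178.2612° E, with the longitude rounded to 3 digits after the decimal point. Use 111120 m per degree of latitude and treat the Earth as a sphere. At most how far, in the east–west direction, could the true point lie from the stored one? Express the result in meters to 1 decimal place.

Rounding to 3 decimal places leaves the longitude within ±0.0005° of the true value.
One degree of longitude at 24.509° is 111120 × cos 24.509° ≈ 111120 × 0.9099 = 101108 m.
Maximum E–W displacement: 0.0005 × 101108 = 50.5538 m.

50.6 meters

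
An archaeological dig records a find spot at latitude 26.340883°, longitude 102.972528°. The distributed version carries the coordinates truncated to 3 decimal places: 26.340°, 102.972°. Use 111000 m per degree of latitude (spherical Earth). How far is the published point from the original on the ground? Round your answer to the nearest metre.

111 metres

The latitude changed by +0.000883° and the longitude by +0.000528°.
N–S: 0.000883° × 111000 m/° = 98.013 m.
E–W at 26.34°: 0.000528° × 111000 × cos 26.34° = 0.000528 × 111000 × 0.8962 ≈ 52.5231 m.
Combined displacement = (98.013² + 52.5231²)^½ ≈ 111.199 m.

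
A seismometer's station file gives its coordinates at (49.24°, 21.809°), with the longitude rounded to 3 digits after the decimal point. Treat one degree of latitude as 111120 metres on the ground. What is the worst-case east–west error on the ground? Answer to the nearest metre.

Rounding to 3 decimal places leaves the longitude within ±0.0005° of the true value.
Parallels shrink by cos φ, so at 49.24° a degree of longitude is 111120 × 0.6529 ≈ 72549.4 m.
So at most 0.0005° × 72549.4 ≈ 36.2747 m east–west.

36 metres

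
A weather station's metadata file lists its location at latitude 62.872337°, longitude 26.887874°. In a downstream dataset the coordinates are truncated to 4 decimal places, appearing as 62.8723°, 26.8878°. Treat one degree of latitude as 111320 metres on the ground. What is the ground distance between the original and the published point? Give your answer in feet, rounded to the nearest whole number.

18 feet

Δlat = 62.872337 − 62.8723 = +0.000037°; Δlon = 26.887874 − 26.8878 = +0.000074°.
North–south shift: 0.000037 × 111320 = 4.11884 m.
E–W at 62.8723°: 0.000074° × 111320 × cos 62.8723° = 0.000074 × 111320 × 0.4560 ≈ 3.75618 m.
Combined displacement = (4.11884² + 3.75618²)^½ ≈ 5.57438 m.
In feet: 5.57438 m ÷ 0.3048 ≈ 18.289 ft.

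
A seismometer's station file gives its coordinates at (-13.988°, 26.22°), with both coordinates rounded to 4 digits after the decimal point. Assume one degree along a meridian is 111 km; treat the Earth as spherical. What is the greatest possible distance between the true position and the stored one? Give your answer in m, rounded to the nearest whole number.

Rounding to 4 decimal places leaves each coordinate within ±5e-05° of the true value.
N–S: 5e-05° × 111000 m/° = 5.55 m.
East–west component at 13.988°: 5e-05° × 111000 × cos 13.988° ≈ 5e-05 × 107708 ≈ 5.38542 m.
The two errors are perpendicular, so the maximum displacement is √(5.55² + 5.38542²) ≈ 7.73339 m.

8 m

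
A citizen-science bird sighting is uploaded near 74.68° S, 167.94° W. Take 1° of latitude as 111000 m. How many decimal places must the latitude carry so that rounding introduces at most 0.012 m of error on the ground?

One degree of latitude covers 111000 m.
N decimal places → at most half a unit in the last place, 0.5 × 10⁻ᴺ° = 111000/2 × 10⁻ᴺ m.
Setting 55500 × 10⁻ᴺ ≤ 0.012 gives 10ᴺ ≥ 4.625e+06, i.e. N ≥ 6.67.
At 6 places the error can reach 0.0555 m, but 7 places keeps it to 0.00555 m.

7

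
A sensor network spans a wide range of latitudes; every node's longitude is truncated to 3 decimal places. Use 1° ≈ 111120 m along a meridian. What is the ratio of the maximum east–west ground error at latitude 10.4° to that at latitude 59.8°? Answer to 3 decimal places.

1.955

Truncating at 3 decimal places can drop up to a full unit in the last place, so the longitude may be off by as much as 0.001°.
Error at 10.4° = 0.001° × 111120 × cos 10.4° ≈ 111.12 × 0.9836 = 109.29 m.
At 59.8°: 0.001° × 111120 × cos 59.8° = 0.001 × 111120 × 0.5030 ≈ 55.896 m.
Ratio: 109.29 / 55.896 = cos 10.4° / cos 59.8° ≈ 1.9553.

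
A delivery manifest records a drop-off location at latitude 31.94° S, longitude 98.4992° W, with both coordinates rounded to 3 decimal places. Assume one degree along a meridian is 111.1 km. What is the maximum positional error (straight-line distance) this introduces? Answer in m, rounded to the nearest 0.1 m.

72.9 m

Rounding to 3 decimal places leaves each coordinate within ±0.0005° of the true value.
North–south component: 0.0005° × 111100 = 55.55 m.
Longitude error → 0.0005 × 111100 × cos 31.94° = 0.0005 × 111100 × 0.8486 ≈ 47.1399 m.
Worst case both components are at the extreme and orthogonal: √(55.55² + 47.1399²) ≈ 72.8558 m.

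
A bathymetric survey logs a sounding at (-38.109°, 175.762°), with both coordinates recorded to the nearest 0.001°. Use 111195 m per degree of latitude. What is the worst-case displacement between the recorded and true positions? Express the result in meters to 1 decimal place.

Rounding to 3 decimal places leaves each coordinate within ±0.0005° of the true value.
N–S: 0.0005° × 111195 m/° = 55.5975 m.
Longitude error → 0.0005 × 111195 × cos 38.109° = 0.0005 × 111195 × 0.7868 ≈ 43.7462 m.
Combining orthogonally: (55.5975² + 43.7462²)^½ ≈ 70.7447 m.

70.7 meters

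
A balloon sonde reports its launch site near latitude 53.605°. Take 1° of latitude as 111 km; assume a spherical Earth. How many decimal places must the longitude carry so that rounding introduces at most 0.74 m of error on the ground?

At 53.605° one degree of longitude covers 111000 × cos 53.605° ≈ 111000 × 0.5933 ≈ 65861.7 m.
N decimal places → at most half a unit in the last place, 0.5 × 10⁻ᴺ° = 65861.7/2 × 10⁻ᴺ m.
Setting 32930.8 × 10⁻ᴺ ≤ 0.74 gives 10ᴺ ≥ 4.45e+04, i.e. N ≥ 4.65.
N = 4 would give 3.29 m (too coarse); N = 5 gives 0.329 m ≤ 0.74 m.

5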